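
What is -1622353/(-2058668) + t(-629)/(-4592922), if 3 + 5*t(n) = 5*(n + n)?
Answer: 18634829562527/23638253869740 ≈ 0.78833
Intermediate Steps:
t(n) = -3/5 + 2*n (t(n) = -3/5 + (5*(n + n))/5 = -3/5 + (5*(2*n))/5 = -3/5 + (10*n)/5 = -3/5 + 2*n)
-1622353/(-2058668) + t(-629)/(-4592922) = -1622353/(-2058668) + (-3/5 + 2*(-629))/(-4592922) = -1622353*(-1/2058668) + (-3/5 - 1258)*(-1/4592922) = 1622353/2058668 - 6293/5*(-1/4592922) = 1622353/2058668 + 6293/22964610 = 18634829562527/23638253869740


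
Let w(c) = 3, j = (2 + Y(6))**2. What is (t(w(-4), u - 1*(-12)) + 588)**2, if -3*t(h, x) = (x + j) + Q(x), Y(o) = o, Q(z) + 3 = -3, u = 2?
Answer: 318096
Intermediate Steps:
Q(z) = -6 (Q(z) = -3 - 3 = -6)
j = 64 (j = (2 + 6)**2 = 8**2 = 64)
t(h, x) = -58/3 - x/3 (t(h, x) = -((x + 64) - 6)/3 = -((64 + x) - 6)/3 = -(58 + x)/3 = -58/3 - x/3)
(t(w(-4), u - 1*(-12)) + 588)**2 = ((-58/3 - (2 - 1*(-12))/3) + 588)**2 = ((-58/3 - (2 + 12)/3) + 588)**2 = ((-58/3 - 1/3*14) + 588)**2 = ((-58/3 - 14/3) + 588)**2 = (-24 + 588)**2 = 564**2 = 318096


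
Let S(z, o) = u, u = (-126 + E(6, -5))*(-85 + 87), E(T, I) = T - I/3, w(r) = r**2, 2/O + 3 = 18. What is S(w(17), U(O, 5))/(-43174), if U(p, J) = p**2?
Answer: 355/64761 ≈ 0.0054817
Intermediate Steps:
O = 2/15 (O = 2/(-3 + 18) = 2/15 ≈ 0.13333)
E(T, I) = T - I/3
u = -710/3 (u = (-126 + (6 - 1/3*(-5)))*(-85 + 87) = (-126 + (6 + 5/3))*2 = (-126 + 23/3)*2 = -355/3*2 = -710/3 ≈ -236.67)
S(z, o) = -710/3
S(w(17), U(O, 5))/(-43174) = -710/3/(-43174) = -710/3*(-1/43174) = 355/64761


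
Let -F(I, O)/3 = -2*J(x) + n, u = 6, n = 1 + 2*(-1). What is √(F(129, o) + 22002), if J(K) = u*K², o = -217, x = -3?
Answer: 3*√2481 ≈ 149.43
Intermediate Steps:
n = -1 (n = 1 - 2 = -1)
J(K) = 6*K²
F(I, O) = 327 (F(I, O) = -3*(-12*(-3)² - 1) = -3*(-12*9 - 1) = -3*(-2*54 - 1) = -3*(-108 - 1) = -3*(-109) = 327)
√(F(129, o) + 22002) = √(327 + 22002) = √22329 = 3*√2481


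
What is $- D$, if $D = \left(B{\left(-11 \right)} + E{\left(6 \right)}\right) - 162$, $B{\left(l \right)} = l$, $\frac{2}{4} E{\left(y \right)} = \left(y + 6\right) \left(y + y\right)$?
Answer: $-115$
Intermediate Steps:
$E{\left(y \right)} = 4 y \left(6 + y\right)$ ($E{\left(y \right)} = 2 \left(y + 6\right) \left(y + y\right) = 2 \left(6 + y\right) 2 y = 2 \cdot 2 y \left(6 + y\right) = 4 y \left(6 + y\right)$)
$D = 115$ ($D = \left(-11 + 4 \cdot 6 \left(6 + 6\right)\right) - 162 = \left(-11 + 4 \cdot 6 \cdot 12\right) - 162 = \left(-11 + 288\right) - 162 = 277 - 162 = 115$)
$- D = \left(-1\right) 115 = -115$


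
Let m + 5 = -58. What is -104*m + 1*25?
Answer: 6577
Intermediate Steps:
m = -63 (m = -5 - 58 = -63)
-104*m + 1*25 = -104*(-63) + 1*25 = 6552 + 25 = 6577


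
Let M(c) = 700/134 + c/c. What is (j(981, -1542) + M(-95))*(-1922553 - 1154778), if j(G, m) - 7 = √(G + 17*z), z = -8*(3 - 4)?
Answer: -2726515266/67 - 3077331*√1117 ≈ -1.4354e+8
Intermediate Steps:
M(c) = 417/67 (M(c) = 700*(1/134) + 1 = 350/67 + 1 = 417/67)
z = 8 (z = -8*(-1) = 8)
j(G, m) = 7 + √(136 + G) (j(G, m) = 7 + √(G + 17*8) = 7 + √(G + 136) = 7 + √(136 + G))
(j(981, -1542) + M(-95))*(-1922553 - 1154778) = ((7 + √(136 + 981)) + 417/67)*(-1922553 - 1154778) = ((7 + √1117) + 417/67)*(-3077331) = (886/67 + √1117)*(-3077331) = -2726515266/67 - 3077331*√1117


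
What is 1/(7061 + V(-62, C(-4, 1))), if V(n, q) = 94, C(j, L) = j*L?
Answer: 1/7155 ≈ 0.00013976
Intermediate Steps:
C(j, L) = L*j
1/(7061 + V(-62, C(-4, 1))) = 1/(7061 + 94) = 1/7155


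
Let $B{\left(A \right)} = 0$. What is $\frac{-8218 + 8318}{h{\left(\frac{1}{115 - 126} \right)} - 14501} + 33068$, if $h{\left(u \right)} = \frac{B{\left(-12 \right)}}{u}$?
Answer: $\frac{479518968}{14501} \approx 33068.0$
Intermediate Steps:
$h{\left(u \right)} = 0$ ($h{\left(u \right)} = \frac{0}{u} = 0$)
$\frac{-8218 + 8318}{h{\left(\frac{1}{115 - 126} \right)} - 14501} + 33068 = \frac{-8218 + 8318}{0 - 14501} + 33068 = \frac{100}{-14501} + 33068 = 100 \left(- \frac{1}{14501}\right) + 33068 = - \frac{100}{14501} + 33068 = \frac{479518968}{14501}$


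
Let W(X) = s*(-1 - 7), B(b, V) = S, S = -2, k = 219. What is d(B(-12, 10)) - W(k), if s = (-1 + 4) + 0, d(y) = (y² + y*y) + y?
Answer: 30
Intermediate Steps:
B(b, V) = -2
d(y) = y + 2*y² (d(y) = (y² + y²) + y = 2*y² + y = y + 2*y²)
s = 3 (s = 3 + 0 = 3)
W(X) = -24 (W(X) = 3*(-1 - 7) = 3*(-8) = -24)
d(B(-12, 10)) - W(k) = -2*(1 + 2*(-2)) - 1*(-24) = -2*(1 - 4) + 24 = -2*(-3) + 24 = 6 + 24 = 30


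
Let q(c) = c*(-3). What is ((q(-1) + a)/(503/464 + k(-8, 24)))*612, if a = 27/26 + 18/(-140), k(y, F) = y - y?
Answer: 505179072/228865 ≈ 2207.3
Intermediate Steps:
k(y, F) = 0
a = 414/455 (a = 27*(1/26) + 18*(-1/140) = 27/26 - 9/70 = 414/455 ≈ 0.90989)
q(c) = -3*c
((q(-1) + a)/(503/464 + k(-8, 24)))*612 = ((-3*(-1) + 414/455)/(503/464 + 0))*612 = ((3 + 414/455)/(503*(1/464) + 0))*612 = (1779/(455*(503/464 + 0)))*612 = (1779/(455*(503/464)))*612 = ((1779/455)*(464/503))*612 = (825456/228865)*612 = 505179072/228865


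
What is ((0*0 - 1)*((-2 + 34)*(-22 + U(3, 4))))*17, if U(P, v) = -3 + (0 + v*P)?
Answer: 7072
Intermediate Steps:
U(P, v) = -3 + P*v (U(P, v) = -3 + (0 + P*v) = -3 + P*v)
((0*0 - 1)*((-2 + 34)*(-22 + U(3, 4))))*17 = ((0*0 - 1)*((-2 + 34)*(-22 + (-3 + 3*4))))*17 = ((0 - 1)*(32*(-22 + (-3 + 12))))*17 = -32*(-22 + 9)*17 = -32*(-13)*17 = -1*(-416)*17 = 416*17 = 7072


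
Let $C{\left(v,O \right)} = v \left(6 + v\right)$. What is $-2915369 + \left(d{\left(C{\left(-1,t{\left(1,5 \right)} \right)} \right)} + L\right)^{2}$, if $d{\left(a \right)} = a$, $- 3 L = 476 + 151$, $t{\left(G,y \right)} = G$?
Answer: $-2869573$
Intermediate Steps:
$L = -209$ ($L = - \frac{476 + 151}{3} = \left(- \frac{1}{3}\right) 627 = -209$)
$-2915369 + \left(d{\left(C{\left(-1,t{\left(1,5 \right)} \right)} \right)} + L\right)^{2} = -2915369 + \left(- (6 - 1) - 209\right)^{2} = -2915369 + \left(\left(-1\right) 5 - 209\right)^{2} = -2915369 + \left(-5 - 209\right)^{2} = -2915369 + \left(-214\right)^{2} = -2915369 + 45796 = -2869573$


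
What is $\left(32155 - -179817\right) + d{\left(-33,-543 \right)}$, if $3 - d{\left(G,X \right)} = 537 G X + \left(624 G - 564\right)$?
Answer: $-9389372$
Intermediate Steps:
$d{\left(G,X \right)} = 567 - 624 G - 537 G X$ ($d{\left(G,X \right)} = 3 - \left(537 G X + \left(624 G - 564\right)\right) = 3 - \left(537 G X + \left(-564 + 624 G\right)\right) = 3 - \left(-564 + 624 G + 537 G X\right) = 567 - 624 G - 537 G X$)
$\left(32155 - -179817\right) + d{\left(-33,-543 \right)} = \left(32155 - -179817\right) - \left(-21159 + 9622503\right) = \left(32155 + 179817\right) + \left(567 + 20592 - 9622503\right) = 211972 - 9601344 = -9389372$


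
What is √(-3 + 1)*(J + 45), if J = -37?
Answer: 8*I*√2 ≈ 11.314*I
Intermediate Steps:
√(-3 + 1)*(J + 45) = √(-3 + 1)*(-37 + 45) = √(-2)*8 = (I*√2)*8 = 8*I*√2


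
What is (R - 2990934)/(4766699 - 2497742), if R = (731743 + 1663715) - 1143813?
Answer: -579763/756319 ≈ -0.76656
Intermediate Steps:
R = 1251645 (R = 2395458 - 1143813 = 1251645)
(R - 2990934)/(4766699 - 2497742) = (1251645 - 2990934)/(4766699 - 2497742) = -1739289/2268957 = -1739289*1/2268957 = -579763/756319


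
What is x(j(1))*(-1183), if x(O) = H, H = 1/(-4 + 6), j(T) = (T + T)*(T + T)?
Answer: -1183/2 ≈ -591.50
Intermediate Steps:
j(T) = 4*T² (j(T) = (2*T)*(2*T) = 4*T²)
H = ½ (H = 1/2 = ½ ≈ 0.50000)
x(O) = ½
x(j(1))*(-1183) = (½)*(-1183) = -1183/2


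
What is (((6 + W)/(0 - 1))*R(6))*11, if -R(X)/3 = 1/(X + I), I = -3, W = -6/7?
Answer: 396/7 ≈ 56.571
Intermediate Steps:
W = -6/7 (W = -6*1/7 = -6/7 ≈ -0.85714)
R(X) = -3/(-3 + X) (R(X) = -3/(X - 3) = -3/(-3 + X))
(((6 + W)/(0 - 1))*R(6))*11 = (((6 - 6/7)/(0 - 1))*(-3/(-3 + 6)))*11 = (((36/7)/(-1))*(-3/3))*11 = (((36/7)*(-1))*(-3*1/3))*11 = -36/7*(-1)*11 = (36/7)*11 = 396/7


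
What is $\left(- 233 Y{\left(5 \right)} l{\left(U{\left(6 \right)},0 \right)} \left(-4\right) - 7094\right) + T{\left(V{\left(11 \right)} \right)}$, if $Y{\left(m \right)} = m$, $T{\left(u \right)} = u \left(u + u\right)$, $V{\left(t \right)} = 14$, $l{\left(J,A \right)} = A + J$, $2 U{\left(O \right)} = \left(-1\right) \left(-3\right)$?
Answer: $288$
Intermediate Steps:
$U{\left(O \right)} = \frac{3}{2}$ ($U{\left(O \right)} = \frac{\left(-1\right) \left(-3\right)}{2} = \frac{1}{2} \cdot 3 = \frac{3}{2}$)
$T{\left(u \right)} = 2 u^{2}$ ($T{\left(u \right)} = u 2 u = 2 u^{2}$)
$\left(- 233 Y{\left(5 \right)} l{\left(U{\left(6 \right)},0 \right)} \left(-4\right) - 7094\right) + T{\left(V{\left(11 \right)} \right)} = \left(- 233 \cdot 5 \left(0 + \frac{3}{2}\right) \left(-4\right) - 7094\right) + 2 \cdot 14^{2} = \left(- 233 \cdot 5 \cdot \frac{3}{2} \left(-4\right) - 7094\right) + 2 \cdot 196 = \left(- 233 \cdot \frac{15}{2} \left(-4\right) - 7094\right) + 392 = \left(\left(-233\right) \left(-30\right) - 7094\right) + 392 = \left(6990 - 7094\right) + 392 = -104 + 392 = 288$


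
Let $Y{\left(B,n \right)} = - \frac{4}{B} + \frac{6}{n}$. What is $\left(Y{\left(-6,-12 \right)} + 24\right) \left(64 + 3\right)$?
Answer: $\frac{9715}{6} \approx 1619.2$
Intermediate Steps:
$\left(Y{\left(-6,-12 \right)} + 24\right) \left(64 + 3\right) = \left(\left(- \frac{4}{-6} + \frac{6}{-12}\right) + 24\right) \left(64 + 3\right) = \left(\left(\left(-4\right) \left(- \frac{1}{6}\right) + 6 \left(- \frac{1}{12}\right)\right) + 24\right) 67 = \left(\left(\frac{2}{3} - \frac{1}{2}\right) + 24\right) 67 = \left(\frac{1}{6} + 24\right) 67 = \frac{145}{6} \cdot 67 = \frac{9715}{6}$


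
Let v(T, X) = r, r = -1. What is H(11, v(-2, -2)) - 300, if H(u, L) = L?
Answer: -301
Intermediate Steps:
v(T, X) = -1
H(11, v(-2, -2)) - 300 = -1 - 300 = -301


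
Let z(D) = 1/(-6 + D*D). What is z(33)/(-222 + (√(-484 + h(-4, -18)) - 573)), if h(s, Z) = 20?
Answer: -265/228328529 - 4*I*√29/684985587 ≈ -1.1606e-6 - 3.1447e-8*I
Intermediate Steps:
z(D) = 1/(-6 + D²)
z(33)/(-222 + (√(-484 + h(-4, -18)) - 573)) = 1/((-6 + 33²)*(-222 + (√(-484 + 20) - 573))) = 1/((-6 + 1089)*(-222 + (√(-464) - 573))) = 1/(1083*(-222 + (4*I*√29 - 573))) = 1/(1083*(-222 + (-573 + 4*I*√29))) = 1/(1083*(-795 + 4*I*√29))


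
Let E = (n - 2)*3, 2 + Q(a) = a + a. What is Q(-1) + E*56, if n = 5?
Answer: 500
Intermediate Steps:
Q(a) = -2 + 2*a (Q(a) = -2 + (a + a) = -2 + 2*a)
E = 9 (E = (5 - 2)*3 = 3*3 = 9)
Q(-1) + E*56 = (-2 + 2*(-1)) + 9*56 = (-2 - 2) + 504 = -4 + 504 = 500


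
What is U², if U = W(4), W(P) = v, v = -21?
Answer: 441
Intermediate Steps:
W(P) = -21
U = -21
U² = (-21)² = 441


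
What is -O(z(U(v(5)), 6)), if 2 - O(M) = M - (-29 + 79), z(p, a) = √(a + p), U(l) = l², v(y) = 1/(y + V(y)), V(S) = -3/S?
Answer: -52 + √2929/22 ≈ -49.540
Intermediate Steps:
v(y) = 1/(y - 3/y)
O(M) = 52 - M (O(M) = 2 - (M - (-29 + 79)) = 2 - (M - 1*50) = 2 - (M - 50) = 2 - (-50 + M) = 2 + (50 - M) = 52 - M)
-O(z(U(v(5)), 6)) = -(52 - √(6 + (5/(-3 + 5²))²)) = -(52 - √(6 + (5/(-3 + 25))²)) = -(52 - √(6 + (5/22)²)) = -(52 - √(6 + 25/484)) = -(52 - √(2929/484)) = -(52 - √2929/22) = -52 + √2929/22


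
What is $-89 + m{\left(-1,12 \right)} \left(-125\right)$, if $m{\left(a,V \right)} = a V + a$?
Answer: $1536$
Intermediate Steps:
$m{\left(a,V \right)} = a + V a$ ($m{\left(a,V \right)} = V a + a = a + V a$)
$-89 + m{\left(-1,12 \right)} \left(-125\right) = -89 + - (1 + 12) \left(-125\right) = -89 + \left(-1\right) 13 \left(-125\right) = -89 - -1625 = -89 + 1625 = 1536$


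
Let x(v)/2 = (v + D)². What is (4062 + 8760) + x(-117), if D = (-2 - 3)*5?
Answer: 53150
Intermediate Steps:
D = -25 (D = -5*5 = -25)
x(v) = 2*(-25 + v)² (x(v) = 2*(v - 25)² = 2*(-25 + v)²)
(4062 + 8760) + x(-117) = (4062 + 8760) + 2*(-25 - 117)² = 12822 + 2*(-142)² = 12822 + 2*20164 = 12822 + 40328 = 53150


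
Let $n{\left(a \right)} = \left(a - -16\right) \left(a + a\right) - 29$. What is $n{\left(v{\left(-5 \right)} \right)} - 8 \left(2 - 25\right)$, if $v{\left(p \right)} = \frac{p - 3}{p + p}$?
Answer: $\frac{4547}{25} \approx 181.88$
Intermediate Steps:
$v{\left(p \right)} = \frac{-3 + p}{2 p}$
$n{\left(a \right)} = -29 + 2 a \left(16 + a\right)$ ($n{\left(a \right)} = \left(a + 16\right) 2 a - 29 = \left(16 + a\right) 2 a - 29 = 2 a \left(16 + a\right) - 29 = -29 + 2 a \left(16 + a\right)$)
$n{\left(v{\left(-5 \right)} \right)} - 8 \left(2 - 25\right) = \left(-29 + 2 \left(\frac{-3 - 5}{2 \left(-5\right)}\right)^{2} + 32 \frac{-3 - 5}{2 \left(-5\right)}\right) - 8 \left(2 - 25\right) = \left(-29 + 2 \left(\frac{1}{2} \left(- \frac{1}{5}\right) \left(-8\right)\right)^{2} + 32 \cdot \frac{1}{2} \left(- \frac{1}{5}\right) \left(-8\right)\right) - -184 = \left(-29 + 2 \left(\frac{4}{5}\right)^{2} + 32 \cdot \frac{4}{5}\right) + 184 = \left(-29 + 2 \cdot \frac{16}{25} + \frac{128}{5}\right) + 184 = \left(-29 + \frac{32}{25} + \frac{128}{5}\right) + 184 = - \frac{53}{25} + 184 = \frac{4547}{25}$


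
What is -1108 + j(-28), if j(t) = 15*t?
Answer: -1528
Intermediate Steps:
-1108 + j(-28) = -1108 + 15*(-28) = -1108 - 420 = -1528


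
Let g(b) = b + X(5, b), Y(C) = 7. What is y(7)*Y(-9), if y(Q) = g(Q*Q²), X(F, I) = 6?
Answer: 2443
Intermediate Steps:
g(b) = 6 + b (g(b) = b + 6 = 6 + b)
y(Q) = 6 + Q³ (y(Q) = 6 + Q*Q² = 6 + Q³)
y(7)*Y(-9) = (6 + 7³)*7 = (6 + 343)*7 = 349*7 = 2443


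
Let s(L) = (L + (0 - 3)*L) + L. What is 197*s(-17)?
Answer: 3349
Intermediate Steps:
s(L) = -L (s(L) = (L - 3*L) + L = -2*L + L = -L)
197*s(-17) = 197*(-1*(-17)) = 197*17 = 3349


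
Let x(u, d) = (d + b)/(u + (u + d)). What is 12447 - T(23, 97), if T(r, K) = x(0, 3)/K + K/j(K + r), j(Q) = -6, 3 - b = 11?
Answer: 7253573/582 ≈ 12463.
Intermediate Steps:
b = -8 (b = 3 - 1*11 = 3 - 11 = -8)
x(u, d) = (-8 + d)/(d + 2*u) (x(u, d) = (d - 8)/(u + (u + d)) = (-8 + d)/(u + (d + u)) = (-8 + d)/(d + 2*u))
T(r, K) = -5/(3*K) - K/6 (T(r, K) = ((-8 + 3)/(3 + 2*0))/K + K/(-6) = (-5/(3 + 0))/K + K*(-1/6) = (-5/3)/K - K/6 = ((1/3)*(-5))/K - K/6 = -5/(3*K) - K/6)
12447 - T(23, 97) = 12447 - (-10 - 1*97**2)/(6*97) = 12447 - (-10 - 1*9409)/(6*97) = 12447 - (-10 - 9409)/(6*97) = 12447 - (-9419)/(6*97) = 12447 - 1*(-9419/582) = 12447 + 9419/582 = 7253573/582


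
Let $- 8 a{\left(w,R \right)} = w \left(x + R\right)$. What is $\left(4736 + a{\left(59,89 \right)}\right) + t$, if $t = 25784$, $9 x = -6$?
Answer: $\frac{716845}{24} \approx 29869.0$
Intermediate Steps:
$x = - \frac{2}{3}$ ($x = \frac{1}{9} \left(-6\right) = - \frac{2}{3} \approx -0.66667$)
$a{\left(w,R \right)} = - \frac{w \left(- \frac{2}{3} + R\right)}{8}$
$\left(4736 + a{\left(59,89 \right)}\right) + t = \left(4736 + \frac{1}{24} \cdot 59 \left(2 - 267\right)\right) + 25784 = \left(4736 + \frac{1}{24} \cdot 59 \left(-265\right)\right) + 25784 = \left(4736 - \frac{15635}{24}\right) + 25784 = \frac{98029}{24} + 25784 = \frac{716845}{24}$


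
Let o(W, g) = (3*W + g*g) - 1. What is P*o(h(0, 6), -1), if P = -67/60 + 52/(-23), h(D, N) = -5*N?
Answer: 13983/46 ≈ 303.98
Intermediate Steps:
o(W, g) = -1 + g² + 3*W (o(W, g) = (3*W + g²) - 1 = (g² + 3*W) - 1 = -1 + g² + 3*W)
P = -4661/1380 (P = -67*1/60 + 52*(-1/23) = -67/60 - 52/23 = -4661/1380 ≈ -3.3775)
P*o(h(0, 6), -1) = -4661*(-1 + (-1)² + 3*(-5*6))/1380 = -4661*(-1 + 1 + 3*(-30))/1380 = -4661*(-1 + 1 - 90)/1380 = -4661/1380*(-90) = 13983/46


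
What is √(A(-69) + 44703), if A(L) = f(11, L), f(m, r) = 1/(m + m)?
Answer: 17*√74866/22 ≈ 211.43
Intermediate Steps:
f(m, r) = 1/(2*m)
A(L) = 1/22 (A(L) = (½)/11 = (½)*(1/11) = 1/22)
√(A(-69) + 44703) = √(1/22 + 44703) = √(983467/22) = 17*√74866/22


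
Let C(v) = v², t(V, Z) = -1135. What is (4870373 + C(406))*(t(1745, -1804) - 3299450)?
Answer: -16619135297265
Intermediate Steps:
(4870373 + C(406))*(t(1745, -1804) - 3299450) = (4870373 + 406²)*(-1135 - 3299450) = (4870373 + 164836)*(-3300585) = 5035209*(-3300585) = -16619135297265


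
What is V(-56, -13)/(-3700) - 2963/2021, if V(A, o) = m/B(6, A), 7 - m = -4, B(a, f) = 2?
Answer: -21948431/14955400 ≈ -1.4676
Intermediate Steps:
m = 11 (m = 7 - 1*(-4) = 7 + 4 = 11)
V(A, o) = 11/2
V(-56, -13)/(-3700) - 2963/2021 = (11/2)/(-3700) - 2963/2021 = (11/2)*(-1/3700) - 2963*1/2021 = -11/7400 - 2963/2021 = -21948431/14955400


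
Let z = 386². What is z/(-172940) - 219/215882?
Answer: -8050857083/9333658270 ≈ -0.86256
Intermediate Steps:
z = 148996
z/(-172940) - 219/215882 = 148996/(-172940) - 219/215882 = 148996*(-1/172940) - 219*1/215882 = -37249/43235 - 219/215882 = -8050857083/9333658270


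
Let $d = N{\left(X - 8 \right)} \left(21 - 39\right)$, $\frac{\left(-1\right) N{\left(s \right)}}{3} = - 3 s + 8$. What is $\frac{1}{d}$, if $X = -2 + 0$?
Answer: $\frac{1}{2052} \approx 0.00048733$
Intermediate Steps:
$X = -2$
$N{\left(s \right)} = -24 + 9 s$ ($N{\left(s \right)} = - 3 \left(- 3 s + 8\right) = - 3 \left(8 - 3 s\right) = -24 + 9 s$)
$d = 2052$ ($d = \left(-24 + 9 \left(-2 - 8\right)\right) \left(21 - 39\right) = \left(-24 + 9 \left(-2 - 8\right)\right) \left(-18\right) = \left(-24 + 9 \left(-10\right)\right) \left(-18\right) = \left(-24 - 90\right) \left(-18\right) = \left(-114\right) \left(-18\right) = 2052$)
$\frac{1}{d} = \frac{1}{2052}$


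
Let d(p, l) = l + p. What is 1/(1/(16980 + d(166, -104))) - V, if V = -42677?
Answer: 59719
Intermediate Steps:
1/(1/(16980 + d(166, -104))) - V = 1/(1/(16980 + (-104 + 166))) - 1*(-42677) = 1/(1/(16980 + 62)) + 42677 = 1/(1/17042) + 42677 = 17042 + 42677 = 59719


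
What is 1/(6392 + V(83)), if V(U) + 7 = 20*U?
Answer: 1/8045 ≈ 0.00012430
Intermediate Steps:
V(U) = -7 + 20*U
1/(6392 + V(83)) = 1/(6392 + (-7 + 20*83)) = 1/(6392 + (-7 + 1660)) = 1/(6392 + 1653) = 1/8045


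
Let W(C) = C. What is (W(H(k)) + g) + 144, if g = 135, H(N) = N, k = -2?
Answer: 277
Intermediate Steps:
(W(H(k)) + g) + 144 = (-2 + 135) + 144 = 133 + 144 = 277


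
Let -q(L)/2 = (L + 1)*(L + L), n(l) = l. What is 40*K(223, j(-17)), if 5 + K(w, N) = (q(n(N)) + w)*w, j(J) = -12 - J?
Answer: 918560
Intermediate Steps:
q(L) = -4*L*(1 + L) (q(L) = -2*(L + 1)*(L + L) = -2*(1 + L)*2*L = -4*L*(1 + L))
K(w, N) = -5 + w*(w - 4*N*(1 + N)) (K(w, N) = -5 + (-4*N*(1 + N) + w)*w = -5 + (w - 4*N*(1 + N))*w = -5 + w*(w - 4*N*(1 + N)))
40*K(223, j(-17)) = 40*(-5 + 223**2 - 4*(-12 - 1*(-17))*223*(1 + (-12 - 1*(-17)))) = 40*(-5 + 49729 - 4*(-12 + 17)*223*(1 + (-12 + 17))) = 40*(-5 + 49729 - 4*5*223*(1 + 5)) = 40*(-5 + 49729 - 4*5*223*6) = 40*(-5 + 49729 - 26760) = 40*22964 = 918560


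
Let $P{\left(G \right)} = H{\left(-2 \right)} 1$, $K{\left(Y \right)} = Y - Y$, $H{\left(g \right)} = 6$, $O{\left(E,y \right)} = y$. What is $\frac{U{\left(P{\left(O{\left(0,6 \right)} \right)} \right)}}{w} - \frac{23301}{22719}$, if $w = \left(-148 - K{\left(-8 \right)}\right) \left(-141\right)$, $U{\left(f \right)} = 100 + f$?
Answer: $- \frac{80639509}{79016682} \approx -1.0205$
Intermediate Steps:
$K{\left(Y \right)} = 0$
$P{\left(G \right)} = 6$ ($P{\left(G \right)} = 6 \cdot 1 = 6$)
$w = 20868$ ($w = \left(-148 - 0\right) \left(-141\right) = \left(-148 + 0\right) \left(-141\right) = \left(-148\right) \left(-141\right) = 20868$)
$\frac{U{\left(P{\left(O{\left(0,6 \right)} \right)} \right)}}{w} - \frac{23301}{22719} = \frac{100 + 6}{20868} - \frac{23301}{22719} = 106 \cdot \frac{1}{20868} - \frac{7767}{7573} = \frac{53}{10434} - \frac{7767}{7573} = - \frac{80639509}{79016682}$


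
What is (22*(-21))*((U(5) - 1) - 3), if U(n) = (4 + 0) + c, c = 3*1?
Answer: -1386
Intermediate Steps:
c = 3
U(n) = 7 (U(n) = (4 + 0) + 3 = 4 + 3 = 7)
(22*(-21))*((U(5) - 1) - 3) = (22*(-21))*((7 - 1) - 3) = -462*(6 - 3) = -462*3 = -1386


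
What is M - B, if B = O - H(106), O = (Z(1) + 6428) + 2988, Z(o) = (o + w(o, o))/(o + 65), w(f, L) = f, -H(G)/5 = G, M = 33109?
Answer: 764378/33 ≈ 23163.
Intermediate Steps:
H(G) = -5*G
Z(o) = 2*o/(65 + o) (Z(o) = (o + o)/(o + 65) = (2*o)/(65 + o) = 2*o/(65 + o))
O = 310729/33 (O = (2*1/(65 + 1) + 6428) + 2988 = (2*1/66 + 6428) + 2988 = (2*1*(1/66) + 6428) + 2988 = (1/33 + 6428) + 2988 = 212125/33 + 2988 = 310729/33 ≈ 9416.0)
B = 328219/33 (B = 310729/33 - (-5)*106 = 310729/33 - 1*(-530) = 310729/33 + 530 = 328219/33 ≈ 9946.0)
M - B = 33109 - 1*328219/33 = 33109 - 328219/33 = 764378/33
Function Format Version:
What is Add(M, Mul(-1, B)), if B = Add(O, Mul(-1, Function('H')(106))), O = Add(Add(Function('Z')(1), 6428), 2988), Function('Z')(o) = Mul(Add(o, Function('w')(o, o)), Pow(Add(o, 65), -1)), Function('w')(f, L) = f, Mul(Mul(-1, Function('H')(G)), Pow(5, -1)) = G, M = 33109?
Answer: Rational(764378, 33) ≈ 23163.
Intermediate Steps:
Function('H')(G) = Mul(-5, G)
Function('Z')(o) = Mul(2, o, Pow(Add(65, o), -1)) (Function('Z')(o) = Mul(Add(o, o), Pow(Add(o, 65), -1)) = Mul(Mul(2, o), Pow(Add(65, o), -1)) = Mul(2, o, Pow(Add(65, o), -1)))
O = Rational(310729, 33) (O = Add(Add(Mul(2, 1, Pow(Add(65, 1), -1)), 6428), 2988) = Add(Add(Mul(2, 1, Pow(66, -1)), 6428), 2988) = Add(Add(Mul(2, 1, Rational(1, 66)), 6428), 2988) = Add(Add(Rational(1, 33), 6428), 2988) = Add(Rational(212125, 33), 2988) = Rational(310729, 33) ≈ 9416.0)
B = Rational(328219, 33) (B = Add(Rational(310729, 33), Mul(-1, Mul(-5, 106))) = Add(Rational(310729, 33), Mul(-1, -530)) = Add(Rational(310729, 33), 530) = Rational(328219, 33) ≈ 9946.0)
Add(M, Mul(-1, B)) = Add(33109, Mul(-1, Rational(328219, 33))) = Add(33109, Rational(-328219, 33)) = Rational(764378, 33)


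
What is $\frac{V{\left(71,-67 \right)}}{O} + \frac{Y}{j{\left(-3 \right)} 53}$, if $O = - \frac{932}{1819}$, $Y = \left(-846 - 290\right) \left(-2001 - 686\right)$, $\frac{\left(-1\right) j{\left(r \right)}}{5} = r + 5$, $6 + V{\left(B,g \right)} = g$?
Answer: $- \frac{1387244757}{246980} \approx -5616.8$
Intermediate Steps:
$V{\left(B,g \right)} = -6 + g$
$j{\left(r \right)} = -25 - 5 r$ ($j{\left(r \right)} = - 5 \left(r + 5\right) = - 5 \left(5 + r\right) = -25 - 5 r$)
$Y = 3052432$ ($Y = \left(-1136\right) \left(-2687\right) = 3052432$)
$O = - \frac{932}{1819}$ ($O = \left(-932\right) \frac{1}{1819} = - \frac{932}{1819} \approx -0.51237$)
$\frac{V{\left(71,-67 \right)}}{O} + \frac{Y}{j{\left(-3 \right)} 53} = \frac{-6 - 67}{- \frac{932}{1819}} + \frac{3052432}{\left(-25 - -15\right) 53} = \left(-73\right) \left(- \frac{1819}{932}\right) + \frac{3052432}{\left(-25 + 15\right) 53} = \frac{132787}{932} + \frac{3052432}{\left(-10\right) 53} = \frac{132787}{932} + \frac{3052432}{-530} = \frac{132787}{932} + 3052432 \left(- \frac{1}{530}\right) = \frac{132787}{932} - \frac{1526216}{265} = - \frac{1387244757}{246980}$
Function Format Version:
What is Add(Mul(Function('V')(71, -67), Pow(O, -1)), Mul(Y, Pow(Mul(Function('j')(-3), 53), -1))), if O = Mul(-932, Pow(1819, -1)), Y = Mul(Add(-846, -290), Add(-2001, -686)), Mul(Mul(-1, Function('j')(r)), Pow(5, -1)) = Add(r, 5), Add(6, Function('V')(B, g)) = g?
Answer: Rational(-1387244757, 246980) ≈ -5616.8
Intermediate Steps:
Function('V')(B, g) = Add(-6, g)
Function('j')(r) = Add(-25, Mul(-5, r)) (Function('j')(r) = Mul(-5, Add(r, 5)) = Mul(-5, Add(5, r)) = Add(-25, Mul(-5, r)))
Y = 3052432 (Y = Mul(-1136, -2687) = 3052432)
O = Rational(-932, 1819) (O = Mul(-932, Rational(1, 1819)) = Rational(-932, 1819) ≈ -0.51237)
Add(Mul(Function('V')(71, -67), Pow(O, -1)), Mul(Y, Pow(Mul(Function('j')(-3), 53), -1))) = Add(Mul(Add(-6, -67), Pow(Rational(-932, 1819), -1)), Mul(3052432, Pow(Mul(Add(-25, Mul(-5, -3)), 53), -1))) = Add(Mul(-73, Rational(-1819, 932)), Mul(3052432, Pow(Mul(Add(-25, 15), 53), -1))) = Add(Rational(132787, 932), Mul(3052432, Pow(Mul(-10, 53), -1))) = Add(Rational(132787, 932), Mul(3052432, Pow(-530, -1))) = Add(Rational(132787, 932), Mul(3052432, Rational(-1, 530))) = Add(Rational(132787, 932), Rational(-1526216, 265)) = Rational(-1387244757, 246980)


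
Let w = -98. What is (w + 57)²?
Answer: 1681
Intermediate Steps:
(w + 57)² = (-98 + 57)² = (-41)² = 1681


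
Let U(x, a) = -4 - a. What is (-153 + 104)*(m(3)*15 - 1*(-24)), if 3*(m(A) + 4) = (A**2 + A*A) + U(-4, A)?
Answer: -931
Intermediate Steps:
m(A) = -16/3 - A/3 + 2*A**2/3 (m(A) = -4 + ((A**2 + A*A) + (-4 - A))/3 = -4 + ((A**2 + A**2) + (-4 - A))/3 = -4 + (2*A**2 + (-4 - A))/3 = -4 + (-4 - A + 2*A**2)/3 = -4 + (-4/3 - A/3 + 2*A**2/3) = -16/3 - A/3 + 2*A**2/3)
(-153 + 104)*(m(3)*15 - 1*(-24)) = (-153 + 104)*((-16/3 - 1/3*3 + (2/3)*3**2)*15 - 1*(-24)) = -49*((-16/3 - 1 + (2/3)*9)*15 + 24) = -49*((-16/3 - 1 + 6)*15 + 24) = -49*(-1/3*15 + 24) = -49*(-5 + 24) = -49*19 = -931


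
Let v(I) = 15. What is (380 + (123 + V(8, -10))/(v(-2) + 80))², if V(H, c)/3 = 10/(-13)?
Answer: 221717615161/1525225 ≈ 1.4537e+5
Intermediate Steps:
V(H, c) = -30/13 (V(H, c) = 3*(10/(-13)) = 3*(10*(-1/13)) = 3*(-10/13) = -30/13)
(380 + (123 + V(8, -10))/(v(-2) + 80))² = (380 + (123 - 30/13)/(15 + 80))² = (380 + (1569/13)/95)² = (380 + (1569/13)*(1/95))² = (380 + 1569/1235)² = (470869/1235)² = 221717615161/1525225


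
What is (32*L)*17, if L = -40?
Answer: -21760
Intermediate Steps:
(32*L)*17 = (32*(-40))*17 = -1280*17 = -21760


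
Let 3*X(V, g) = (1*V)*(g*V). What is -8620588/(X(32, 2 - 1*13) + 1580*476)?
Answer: -6465441/561244 ≈ -11.520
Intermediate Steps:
X(V, g) = g*V²/3 (X(V, g) = ((1*V)*(g*V))/3 = (V*(V*g))/3 = (g*V²)/3 = g*V²/3)
-8620588/(X(32, 2 - 1*13) + 1580*476) = -8620588/((⅓)*(2 - 1*13)*32² + 1580*476) = -8620588/((⅓)*(2 - 13)*1024 + 752080) = -8620588/((⅓)*(-11)*1024 + 752080) = -8620588/(-11264/3 + 752080) = -8620588/2244976/3 = -8620588*3/2244976 = -6465441/561244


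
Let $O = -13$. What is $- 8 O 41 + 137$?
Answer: $4401$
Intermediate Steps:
$- 8 O 41 + 137 = \left(-8\right) \left(-13\right) 41 + 137 = 104 \cdot 41 + 137 = 4264 + 137 = 4401$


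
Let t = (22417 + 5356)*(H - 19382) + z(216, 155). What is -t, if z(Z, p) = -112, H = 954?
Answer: 511800956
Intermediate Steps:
t = -511800956 (t = (22417 + 5356)*(954 - 19382) - 112 = 27773*(-18428) - 112 = -511800844 - 112 = -511800956)
-t = -1*(-511800956) = 511800956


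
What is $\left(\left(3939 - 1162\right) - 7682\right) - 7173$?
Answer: $-12078$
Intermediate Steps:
$\left(\left(3939 - 1162\right) - 7682\right) - 7173 = \left(2777 - 7682\right) - 7173 = -4905 - 7173 = -12078$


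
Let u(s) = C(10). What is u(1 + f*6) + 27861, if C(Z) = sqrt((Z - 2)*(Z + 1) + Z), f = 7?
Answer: 27861 + 7*sqrt(2) ≈ 27871.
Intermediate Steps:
C(Z) = sqrt(Z + (1 + Z)*(-2 + Z)) (C(Z) = sqrt((-2 + Z)*(1 + Z) + Z) = sqrt((1 + Z)*(-2 + Z) + Z) = sqrt(Z + (1 + Z)*(-2 + Z)))
u(s) = 7*sqrt(2) (u(s) = sqrt(-2 + 10**2) = sqrt(-2 + 100) = sqrt(98) = 7*sqrt(2))
u(1 + f*6) + 27861 = 7*sqrt(2) + 27861 = 27861 + 7*sqrt(2)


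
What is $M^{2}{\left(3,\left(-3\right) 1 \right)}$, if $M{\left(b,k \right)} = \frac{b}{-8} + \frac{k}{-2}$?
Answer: $\frac{81}{64} \approx 1.2656$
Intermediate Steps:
$M{\left(b,k \right)} = - \frac{k}{2} - \frac{b}{8}$ ($M{\left(b,k \right)} = b \left(- \frac{1}{8}\right) + k \left(- \frac{1}{2}\right) = - \frac{b}{8} - \frac{k}{2} = - \frac{k}{2} - \frac{b}{8}$)
$M^{2}{\left(3,\left(-3\right) 1 \right)} = \left(- \frac{\left(-3\right) 1}{2} - \frac{3}{8}\right)^{2} = \left(\left(- \frac{1}{2}\right) \left(-3\right) - \frac{3}{8}\right)^{2} = \left(\frac{3}{2} - \frac{3}{8}\right)^{2} = \left(\frac{9}{8}\right)^{2} = \frac{81}{64}$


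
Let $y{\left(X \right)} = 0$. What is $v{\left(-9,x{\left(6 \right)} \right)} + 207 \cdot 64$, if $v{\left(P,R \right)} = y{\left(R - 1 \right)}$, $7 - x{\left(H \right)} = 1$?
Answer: $13248$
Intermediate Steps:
$x{\left(H \right)} = 6$ ($x{\left(H \right)} = 7 - 1 = 6$)
$v{\left(P,R \right)} = 0$
$v{\left(-9,x{\left(6 \right)} \right)} + 207 \cdot 64 = 0 + 207 \cdot 64 = 0 + 13248 = 13248$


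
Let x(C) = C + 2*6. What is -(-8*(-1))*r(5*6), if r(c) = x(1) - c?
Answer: 136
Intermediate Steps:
x(C) = 12 + C (x(C) = C + 12 = 12 + C)
r(c) = 13 - c (r(c) = (12 + 1) - c = 13 - c)
-(-8*(-1))*r(5*6) = -(-8*(-1))*(13 - 5*6) = -8*(13 - 1*30) = -8*(13 - 30) = -8*(-17) = -1*(-136) = 136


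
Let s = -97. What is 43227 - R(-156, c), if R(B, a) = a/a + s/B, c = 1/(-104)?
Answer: 6743159/156 ≈ 43225.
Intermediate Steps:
c = -1/104 ≈ -0.0096154
R(B, a) = 1 - 97/B (R(B, a) = a/a - 97/B = 1 - 97/B)
43227 - R(-156, c) = 43227 - (-97 - 156)/(-156) = 43227 - (-1)*(-253)/156 = 43227 - 1*253/156 = 43227 - 253/156 = 6743159/156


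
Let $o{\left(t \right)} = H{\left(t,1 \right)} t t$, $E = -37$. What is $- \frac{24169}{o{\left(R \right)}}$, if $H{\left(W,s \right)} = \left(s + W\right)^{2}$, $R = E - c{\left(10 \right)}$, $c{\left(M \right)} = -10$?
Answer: $- \frac{24169}{492804} \approx -0.049044$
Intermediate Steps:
$R = -27$ ($R = -37 - -10 = -37 + 10 = -27$)
$H{\left(W,s \right)} = \left(W + s\right)^{2}$
$o{\left(t \right)} = t^{2} \left(1 + t\right)^{2}$ ($o{\left(t \right)} = \left(t + 1\right)^{2} t t = \left(1 + t\right)^{2} t^{2} = t^{2} \left(1 + t\right)^{2}$)
$- \frac{24169}{o{\left(R \right)}} = - \frac{24169}{\left(-27\right)^{2} \left(1 - 27\right)^{2}} = - \frac{24169}{729 \left(-26\right)^{2}} = - \frac{24169}{729 \cdot 676} = - \frac{24169}{492804}$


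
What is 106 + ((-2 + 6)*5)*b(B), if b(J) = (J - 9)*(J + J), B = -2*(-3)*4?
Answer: 14506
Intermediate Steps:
B = 24 (B = 6*4 = 24)
b(J) = 2*J*(-9 + J) (b(J) = (-9 + J)*(2*J) = 2*J*(-9 + J))
106 + ((-2 + 6)*5)*b(B) = 106 + ((-2 + 6)*5)*(2*24*(-9 + 24)) = 106 + (4*5)*(2*24*15) = 106 + 20*720 = 106 + 14400 = 14506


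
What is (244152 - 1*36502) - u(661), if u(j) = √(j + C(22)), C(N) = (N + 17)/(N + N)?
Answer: 207650 - √320353/22 ≈ 2.0762e+5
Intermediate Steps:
C(N) = (17 + N)/(2*N) (C(N) = (17 + N)/((2*N)) = (17 + N)*(1/(2*N)) = (17 + N)/(2*N))
u(j) = √(39/44 + j) (u(j) = √(j + (½)*(17 + 22)/22) = √(j + (½)*(1/22)*39) = √(j + 39/44) = √(39/44 + j))
(244152 - 1*36502) - u(661) = (244152 - 1*36502) - √(429 + 484*661)/22 = (244152 - 36502) - √(429 + 319924)/22 = 207650 - √320353/22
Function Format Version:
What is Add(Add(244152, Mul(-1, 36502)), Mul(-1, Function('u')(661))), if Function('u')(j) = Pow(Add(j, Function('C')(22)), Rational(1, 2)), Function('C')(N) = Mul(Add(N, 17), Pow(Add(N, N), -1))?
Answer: Add(207650, Mul(Rational(-1, 22), Pow(320353, Rational(1, 2)))) ≈ 2.0762e+5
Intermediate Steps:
Function('C')(N) = Mul(Rational(1, 2), Pow(N, -1), Add(17, N)) (Function('C')(N) = Mul(Add(17, N), Pow(Mul(2, N), -1)) = Mul(Add(17, N), Mul(Rational(1, 2), Pow(N, -1))) = Mul(Rational(1, 2), Pow(N, -1), Add(17, N)))
Function('u')(j) = Pow(Add(Rational(39, 44), j), Rational(1, 2)) (Function('u')(j) = Pow(Add(j, Mul(Rational(1, 2), Pow(22, -1), Add(17, 22))), Rational(1, 2)) = Pow(Add(j, Mul(Rational(1, 2), Rational(1, 22), 39)), Rational(1, 2)) = Pow(Add(j, Rational(39, 44)), Rational(1, 2)) = Pow(Add(Rational(39, 44), j), Rational(1, 2)))
Add(Add(244152, Mul(-1, 36502)), Mul(-1, Function('u')(661))) = Add(Add(244152, Mul(-1, 36502)), Mul(-1, Mul(Rational(1, 22), Pow(Add(429, Mul(484, 661)), Rational(1, 2))))) = Add(Add(244152, -36502), Mul(-1, Mul(Rational(1, 22), Pow(Add(429, 319924), Rational(1, 2))))) = Add(207650, Mul(-1, Mul(Rational(1, 22), Pow(320353, Rational(1, 2))))) = Add(207650, Mul(Rational(-1, 22), Pow(320353, Rational(1, 2))))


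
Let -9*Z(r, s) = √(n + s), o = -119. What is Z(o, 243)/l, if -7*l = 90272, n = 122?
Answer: √365/116064 ≈ 0.00016461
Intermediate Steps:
l = -12896 (l = -⅐*90272 = -12896)
Z(r, s) = -√(122 + s)/9
Z(o, 243)/l = -√(122 + 243)/9/(-12896) = -√365/9*(-1/12896) = √365/116064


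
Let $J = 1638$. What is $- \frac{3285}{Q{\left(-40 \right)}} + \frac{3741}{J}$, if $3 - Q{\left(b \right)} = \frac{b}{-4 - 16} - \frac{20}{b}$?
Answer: $- \frac{3585973}{546} \approx -6567.7$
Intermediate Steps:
$Q{\left(b \right)} = 3 + \frac{20}{b} + \frac{b}{20}$ ($Q{\left(b \right)} = 3 - \left(\frac{b}{-4 - 16} - \frac{20}{b}\right) = 3 - \left(\frac{b}{-20} - \frac{20}{b}\right) = 3 - \left(b \left(- \frac{1}{20}\right) - \frac{20}{b}\right) = 3 - \left(- \frac{b}{20} - \frac{20}{b}\right) = 3 - \left(- \frac{20}{b} - \frac{b}{20}\right) = 3 + \left(\frac{20}{b} + \frac{b}{20}\right) = 3 + \frac{20}{b} + \frac{b}{20}$)
$- \frac{3285}{Q{\left(-40 \right)}} + \frac{3741}{J} = - \frac{3285}{3 + \frac{20}{-40} + \frac{1}{20} \left(-40\right)} + \frac{3741}{1638} = - \frac{3285}{3 + 20 \left(- \frac{1}{40}\right) - 2} + 3741 \cdot \frac{1}{1638} = - \frac{3285}{3 - \frac{1}{2} - 2} + \frac{1247}{546} = - 3285 \frac{1}{\frac{1}{2}} + \frac{1247}{546} = \left(-3285\right) 2 + \frac{1247}{546} = -6570 + \frac{1247}{546} = - \frac{3585973}{546}$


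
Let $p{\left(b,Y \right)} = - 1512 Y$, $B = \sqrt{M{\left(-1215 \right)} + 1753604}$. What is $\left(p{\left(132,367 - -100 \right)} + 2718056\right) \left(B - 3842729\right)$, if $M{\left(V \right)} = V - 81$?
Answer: $-7731386297008 + 4023904 \sqrt{438077} \approx -7.7287 \cdot 10^{12}$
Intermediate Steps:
$M{\left(V \right)} = -81 + V$
$B = 2 \sqrt{438077}$ ($B = \sqrt{\left(-81 - 1215\right) + 1753604} = \sqrt{-1296 + 1753604} = \sqrt{1752308} = 2 \sqrt{438077} \approx 1323.7$)
$\left(p{\left(132,367 - -100 \right)} + 2718056\right) \left(B - 3842729\right) = \left(- 1512 \left(367 - -100\right) + 2718056\right) \left(2 \sqrt{438077} - 3842729\right) = \left(- 1512 \left(367 + 100\right) + 2718056\right) \left(-3842729 + 2 \sqrt{438077}\right) = \left(\left(-1512\right) 467 + 2718056\right) \left(-3842729 + 2 \sqrt{438077}\right) = \left(-706104 + 2718056\right) \left(-3842729 + 2 \sqrt{438077}\right) = 2011952 \left(-3842729 + 2 \sqrt{438077}\right) = -7731386297008 + 4023904 \sqrt{438077}$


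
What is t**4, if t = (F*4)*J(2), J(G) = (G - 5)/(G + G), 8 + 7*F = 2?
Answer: 104976/2401 ≈ 43.722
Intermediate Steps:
F = -6/7 (F = -8/7 + (1/7)*2 = -8/7 + 2/7 = -6/7 ≈ -0.85714)
J(G) = (-5 + G)/(2*G) (J(G) = (-5 + G)/((2*G)) = (-5 + G)*(1/(2*G)) = (-5 + G)/(2*G))
t = 18/7 (t = (-6/7*4)*((1/2)*(-5 + 2)/2) = -12*(-3)/(7*2) = -24/7*(-3/4) = 18/7 ≈ 2.5714)
t**4 = (18/7)**4 = 104976/2401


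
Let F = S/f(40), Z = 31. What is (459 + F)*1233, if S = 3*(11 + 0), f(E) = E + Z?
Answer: 40222926/71 ≈ 5.6652e+5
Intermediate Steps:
f(E) = 31 + E (f(E) = E + 31 = 31 + E)
S = 33 (S = 3*11 = 33)
F = 33/71 (F = 33/(31 + 40) = 33/71 ≈ 0.46479)
(459 + F)*1233 = (459 + 33/71)*1233 = (32622/71)*1233 = 40222926/71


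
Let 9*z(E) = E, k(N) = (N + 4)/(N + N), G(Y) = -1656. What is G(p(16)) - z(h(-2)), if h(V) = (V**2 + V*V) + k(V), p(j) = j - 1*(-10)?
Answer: -9941/6 ≈ -1656.8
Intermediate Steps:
p(j) = 10 + j (p(j) = j + 10 = 10 + j)
k(N) = (4 + N)/(2*N) (k(N) = (4 + N)/((2*N)) = (4 + N)*(1/(2*N)) = (4 + N)/(2*N))
h(V) = 2*V**2 + (4 + V)/(2*V) (h(V) = (V**2 + V*V) + (4 + V)/(2*V) = (V**2 + V**2) + (4 + V)/(2*V) = 2*V**2 + (4 + V)/(2*V))
z(E) = E/9
G(p(16)) - z(h(-2)) = -1656 - (1/2)*(4 - 2 + 4*(-2)**3)/(-2)/9 = -1656 - (1/2)*(-1/2)*(4 - 2 + 4*(-8))/9 = -1656 - (1/2)*(-1/2)*(4 - 2 - 32)/9 = -1656 - (1/2)*(-1/2)*(-30)/9 = -1656 - 15/(9*2) = -1656 - 1*5/6 = -1656 - 5/6 = -9941/6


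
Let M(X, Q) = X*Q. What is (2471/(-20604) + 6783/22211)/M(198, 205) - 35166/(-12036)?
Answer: 24075790034653/8240225095080 ≈ 2.9217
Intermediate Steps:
M(X, Q) = Q*X
(2471/(-20604) + 6783/22211)/M(198, 205) - 35166/(-12036) = (2471/(-20604) + 6783/22211)/((205*198)) - 35166/(-12036) = (2471*(-1/20604) + 6783*(1/22211))/40590 - 35166*(-1/12036) = (-2471/20604 + 51/167)*(1/40590) + 5861/2006 = (638147/3440868)*(1/40590) + 5861/2006 = 638147/139664832120 + 5861/2006 = 24075790034653/8240225095080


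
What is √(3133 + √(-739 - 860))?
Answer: √(3133 + I*√1599) ≈ 55.974 + 0.3572*I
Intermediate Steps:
√(3133 + √(-739 - 860)) = √(3133 + √(-1599)) = √(3133 + I*√1599)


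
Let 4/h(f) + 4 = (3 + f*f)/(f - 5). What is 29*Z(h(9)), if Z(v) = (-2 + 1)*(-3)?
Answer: 87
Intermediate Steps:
h(f) = 4/(-4 + (3 + f²)/(-5 + f)) (h(f) = 4/(-4 + (3 + f*f)/(f - 5)) = 4/(-4 + (3 + f²)/(-5 + f)))
Z(v) = 3 (Z(v) = -1*(-3) = 3)
29*Z(h(9)) = 29*3 = 87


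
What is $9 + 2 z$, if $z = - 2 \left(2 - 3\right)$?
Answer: $13$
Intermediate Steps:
$z = 2$ ($z = \left(-2\right) \left(-1\right) = 2$)
$9 + 2 z = 9 + 2 \cdot 2 = 9 + 4 = 13$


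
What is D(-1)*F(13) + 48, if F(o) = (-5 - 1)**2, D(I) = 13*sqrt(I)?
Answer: 48 + 468*I ≈ 48.0 + 468.0*I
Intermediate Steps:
F(o) = 36 (F(o) = (-6)**2 = 36)
D(-1)*F(13) + 48 = (13*sqrt(-1))*36 + 48 = (13*I)*36 + 48 = 468*I + 48 = 48 + 468*I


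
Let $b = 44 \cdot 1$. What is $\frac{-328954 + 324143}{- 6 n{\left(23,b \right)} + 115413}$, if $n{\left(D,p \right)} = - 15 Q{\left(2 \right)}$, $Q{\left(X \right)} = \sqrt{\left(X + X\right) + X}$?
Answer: $- \frac{185083981}{4440037323} + \frac{48110 \sqrt{6}}{1480012441} \approx -0.041606$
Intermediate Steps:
$Q{\left(X \right)} = \sqrt{3} \sqrt{X}$ ($Q{\left(X \right)} = \sqrt{2 X + X} = \sqrt{3 X} = \sqrt{3} \sqrt{X}$)
$b = 44$
$n{\left(D,p \right)} = - 15 \sqrt{6}$ ($n{\left(D,p \right)} = - 15 \sqrt{3} \sqrt{2} = - 15 \sqrt{6}$)
$\frac{-328954 + 324143}{- 6 n{\left(23,b \right)} + 115413} = \frac{-328954 + 324143}{- 6 \left(- 15 \sqrt{6}\right) + 115413} = - \frac{4811}{90 \sqrt{6} + 115413} = - \frac{4811}{115413 + 90 \sqrt{6}}$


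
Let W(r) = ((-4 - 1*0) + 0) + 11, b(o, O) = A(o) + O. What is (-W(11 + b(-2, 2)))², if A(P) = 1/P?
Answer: 49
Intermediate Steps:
b(o, O) = O + 1/o (b(o, O) = 1/o + O = O + 1/o)
W(r) = 7 (W(r) = ((-4 + 0) + 0) + 11 = (-4 + 0) + 11 = -4 + 11 = 7)
(-W(11 + b(-2, 2)))² = (-1*7)² = (-7)² = 49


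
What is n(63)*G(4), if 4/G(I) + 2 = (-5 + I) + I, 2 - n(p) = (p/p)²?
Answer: 4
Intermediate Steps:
n(p) = 1 (n(p) = 2 - (p/p)² = 2 - 1*1² = 2 - 1*1 = 2 - 1 = 1)
G(I) = 4/(-7 + 2*I) (G(I) = 4/(-2 + ((-5 + I) + I)) = 4/(-2 + (-5 + 2*I)) = 4/(-7 + 2*I))
n(63)*G(4) = 1*(4/(-7 + 2*4)) = 1*(4/(-7 + 8)) = 1*(4/1) = 1*(4*1) = 1*4 = 4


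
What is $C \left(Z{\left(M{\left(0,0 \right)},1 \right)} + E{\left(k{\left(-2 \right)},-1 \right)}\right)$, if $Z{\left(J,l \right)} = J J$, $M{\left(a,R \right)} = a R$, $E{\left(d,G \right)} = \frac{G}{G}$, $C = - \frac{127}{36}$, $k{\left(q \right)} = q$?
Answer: $- \frac{127}{36} \approx -3.5278$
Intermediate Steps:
$C = - \frac{127}{36}$ ($C = \left(-127\right) \frac{1}{36} = - \frac{127}{36} \approx -3.5278$)
$E{\left(d,G \right)} = 1$
$M{\left(a,R \right)} = R a$
$Z{\left(J,l \right)} = J^{2}$
$C \left(Z{\left(M{\left(0,0 \right)},1 \right)} + E{\left(k{\left(-2 \right)},-1 \right)}\right) = - \frac{127 \left(\left(0 \cdot 0\right)^{2} + 1\right)}{36} = - \frac{127 \left(0^{2} + 1\right)}{36} = - \frac{127 \left(0 + 1\right)}{36} = \left(- \frac{127}{36}\right) 1 = - \frac{127}{36}$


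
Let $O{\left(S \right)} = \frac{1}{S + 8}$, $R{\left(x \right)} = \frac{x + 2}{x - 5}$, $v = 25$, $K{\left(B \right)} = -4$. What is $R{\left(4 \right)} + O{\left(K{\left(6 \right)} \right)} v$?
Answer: $\frac{1}{4} \approx 0.25$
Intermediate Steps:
$R{\left(x \right)} = \frac{2 + x}{-5 + x}$
$O{\left(S \right)} = \frac{1}{8 + S}$
$R{\left(4 \right)} + O{\left(K{\left(6 \right)} \right)} v = \frac{2 + 4}{-5 + 4} + \frac{1}{8 - 4} \cdot 25 = \frac{1}{-1} \cdot 6 + \frac{1}{4} \cdot 25 = \left(-1\right) 6 + \frac{1}{4} \cdot 25 = -6 + \frac{25}{4} = \frac{1}{4}$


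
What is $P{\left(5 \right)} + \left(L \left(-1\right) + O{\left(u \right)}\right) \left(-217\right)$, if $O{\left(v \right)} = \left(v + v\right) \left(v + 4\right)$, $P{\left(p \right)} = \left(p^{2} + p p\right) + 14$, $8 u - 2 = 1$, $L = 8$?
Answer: $\frac{34815}{32} \approx 1088.0$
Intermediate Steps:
$u = \frac{3}{8}$ ($u = \frac{1}{4} + \frac{1}{8} \cdot 1 = \frac{1}{4} + \frac{1}{8} = \frac{3}{8} \approx 0.375$)
$P{\left(p \right)} = 14 + 2 p^{2}$ ($P{\left(p \right)} = \left(p^{2} + p^{2}\right) + 14 = 2 p^{2} + 14 = 14 + 2 p^{2}$)
$O{\left(v \right)} = 2 v \left(4 + v\right)$
$P{\left(5 \right)} + \left(L \left(-1\right) + O{\left(u \right)}\right) \left(-217\right) = \left(14 + 2 \cdot 5^{2}\right) + \left(8 \left(-1\right) + 2 \cdot \frac{3}{8} \left(4 + \frac{3}{8}\right)\right) \left(-217\right) = \left(14 + 2 \cdot 25\right) + \left(-8 + 2 \cdot \frac{3}{8} \cdot \frac{35}{8}\right) \left(-217\right) = \left(14 + 50\right) + \left(-8 + \frac{105}{32}\right) \left(-217\right) = 64 - - \frac{32767}{32} = 64 + \frac{32767}{32} = \frac{34815}{32}$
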